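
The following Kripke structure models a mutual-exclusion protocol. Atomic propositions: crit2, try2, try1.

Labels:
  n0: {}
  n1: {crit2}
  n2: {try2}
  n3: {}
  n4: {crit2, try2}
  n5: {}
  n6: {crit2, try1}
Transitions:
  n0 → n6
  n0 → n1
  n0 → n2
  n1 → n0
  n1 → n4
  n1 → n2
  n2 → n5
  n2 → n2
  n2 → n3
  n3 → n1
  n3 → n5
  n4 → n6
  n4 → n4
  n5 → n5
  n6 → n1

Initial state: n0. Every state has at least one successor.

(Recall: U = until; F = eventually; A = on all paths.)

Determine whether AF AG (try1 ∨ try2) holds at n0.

Violated

States satisfying AG (try1 ∨ try2): ∅.
States satisfying AF AG (try1 ∨ try2): ∅.
There is a path from n0 along which AG (try1 ∨ try2) never holds.
n0 ∉ Sat(AF AG (try1 ∨ try2)).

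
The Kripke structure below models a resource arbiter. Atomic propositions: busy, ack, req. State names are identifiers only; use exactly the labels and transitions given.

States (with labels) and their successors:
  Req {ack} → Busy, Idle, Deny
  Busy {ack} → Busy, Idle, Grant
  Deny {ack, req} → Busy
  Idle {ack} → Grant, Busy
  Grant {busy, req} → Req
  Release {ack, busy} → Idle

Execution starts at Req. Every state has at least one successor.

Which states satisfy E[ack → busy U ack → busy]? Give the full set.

States satisfying ack → busy: {Grant, Release}.
States satisfying E[ack → busy U ack → busy]: {Grant, Release}.

{Grant, Release}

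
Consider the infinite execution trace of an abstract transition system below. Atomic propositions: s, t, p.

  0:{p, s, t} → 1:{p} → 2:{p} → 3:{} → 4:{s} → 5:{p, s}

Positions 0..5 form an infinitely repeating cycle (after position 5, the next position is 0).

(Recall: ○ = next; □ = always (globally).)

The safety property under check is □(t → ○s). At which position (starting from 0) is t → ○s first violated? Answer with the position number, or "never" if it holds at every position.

0

At position 0 the labels are {p, s, t} and the next position 1 has {p}, so t → ○s is false there. This is the first violation.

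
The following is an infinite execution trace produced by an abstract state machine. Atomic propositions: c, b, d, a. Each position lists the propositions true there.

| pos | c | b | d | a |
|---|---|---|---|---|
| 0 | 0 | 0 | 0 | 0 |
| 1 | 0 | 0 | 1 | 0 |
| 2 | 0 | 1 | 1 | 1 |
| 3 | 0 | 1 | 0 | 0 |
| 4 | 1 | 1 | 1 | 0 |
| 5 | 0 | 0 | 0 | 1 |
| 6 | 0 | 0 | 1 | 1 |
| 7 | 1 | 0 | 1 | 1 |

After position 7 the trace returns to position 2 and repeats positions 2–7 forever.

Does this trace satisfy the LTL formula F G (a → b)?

G (a → b) is false at every position 0..7, so it never becomes true and F G (a → b) fails.

No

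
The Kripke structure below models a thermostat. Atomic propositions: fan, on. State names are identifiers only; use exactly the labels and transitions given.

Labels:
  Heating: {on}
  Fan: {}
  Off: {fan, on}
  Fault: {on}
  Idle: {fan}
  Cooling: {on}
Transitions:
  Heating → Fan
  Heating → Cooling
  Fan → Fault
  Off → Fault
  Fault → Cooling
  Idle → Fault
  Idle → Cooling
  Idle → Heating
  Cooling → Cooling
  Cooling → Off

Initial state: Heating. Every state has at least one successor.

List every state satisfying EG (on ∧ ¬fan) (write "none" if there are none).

{Heating, Fault, Cooling}

States satisfying on ∧ ¬fan: {Heating, Fault, Cooling}.
States satisfying EG (on ∧ ¬fan): {Heating, Fault, Cooling}.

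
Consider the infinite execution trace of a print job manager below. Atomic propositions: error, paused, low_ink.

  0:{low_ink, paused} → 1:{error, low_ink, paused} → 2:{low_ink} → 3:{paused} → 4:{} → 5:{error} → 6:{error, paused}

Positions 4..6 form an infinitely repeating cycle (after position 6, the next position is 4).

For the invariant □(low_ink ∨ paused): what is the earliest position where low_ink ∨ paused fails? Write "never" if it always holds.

Check low_ink ∨ paused at each position in order: 0 ✓, 1 ✓, 2 ✓, 3 ✓.
At position 4 the labels are {}, so low_ink ∨ paused is false there. This is the first violation.

4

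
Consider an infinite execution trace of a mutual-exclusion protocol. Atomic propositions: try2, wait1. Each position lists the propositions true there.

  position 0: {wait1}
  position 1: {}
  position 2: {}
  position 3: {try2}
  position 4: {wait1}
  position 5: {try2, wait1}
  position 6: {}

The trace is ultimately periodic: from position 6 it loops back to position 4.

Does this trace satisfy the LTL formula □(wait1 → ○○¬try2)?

wait1 → ○○¬try2 holds at every position 0..6, and those are all positions ever visited, so □(wait1 → ○○¬try2) holds.
Positions where wait1 holds: 0, 4, 5.
Check ○○¬try2 at each: 0→ok, 4→ok, 5→ok.

Satisfied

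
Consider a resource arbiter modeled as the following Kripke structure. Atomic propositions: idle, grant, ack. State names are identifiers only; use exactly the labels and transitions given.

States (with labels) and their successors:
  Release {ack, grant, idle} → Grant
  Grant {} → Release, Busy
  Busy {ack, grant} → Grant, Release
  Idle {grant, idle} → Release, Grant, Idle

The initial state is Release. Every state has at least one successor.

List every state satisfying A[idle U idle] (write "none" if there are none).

States satisfying idle: {Release, Idle}.
States satisfying A[idle U idle]: {Release, Idle}.

{Release, Idle}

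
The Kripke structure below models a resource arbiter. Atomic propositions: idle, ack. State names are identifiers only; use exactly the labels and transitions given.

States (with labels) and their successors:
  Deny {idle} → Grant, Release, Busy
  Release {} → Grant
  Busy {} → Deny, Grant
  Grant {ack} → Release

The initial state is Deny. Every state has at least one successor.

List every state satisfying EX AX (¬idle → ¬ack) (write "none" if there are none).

{Deny, Release, Busy}

States satisfying AX (¬idle → ¬ack): {Grant}.
States satisfying EX AX (¬idle → ¬ack): {Deny, Release, Busy}.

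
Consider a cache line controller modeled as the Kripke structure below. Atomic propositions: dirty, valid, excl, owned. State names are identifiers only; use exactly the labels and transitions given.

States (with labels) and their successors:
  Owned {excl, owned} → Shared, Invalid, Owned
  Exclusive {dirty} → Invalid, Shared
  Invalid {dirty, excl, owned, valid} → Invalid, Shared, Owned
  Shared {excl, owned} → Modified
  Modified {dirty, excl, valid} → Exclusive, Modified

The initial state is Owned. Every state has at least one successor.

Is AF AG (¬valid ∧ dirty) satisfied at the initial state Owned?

Does not hold

States satisfying AG (¬valid ∧ dirty): ∅.
States satisfying AF AG (¬valid ∧ dirty): ∅.
There is a path from Owned along which AG (¬valid ∧ dirty) never holds.
Owned ∉ Sat(AF AG (¬valid ∧ dirty)).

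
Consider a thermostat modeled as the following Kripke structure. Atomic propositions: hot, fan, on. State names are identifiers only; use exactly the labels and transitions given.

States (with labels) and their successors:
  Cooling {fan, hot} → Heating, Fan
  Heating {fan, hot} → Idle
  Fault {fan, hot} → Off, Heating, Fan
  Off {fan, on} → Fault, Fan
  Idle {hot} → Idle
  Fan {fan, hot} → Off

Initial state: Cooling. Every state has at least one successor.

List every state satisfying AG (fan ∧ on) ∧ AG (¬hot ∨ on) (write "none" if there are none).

States satisfying fan ∧ on: {Off}.
States satisfying AG (fan ∧ on): ∅.
States satisfying ¬hot ∨ on: {Off}.
States satisfying AG (¬hot ∨ on): ∅.
States satisfying AG (fan ∧ on) ∧ AG (¬hot ∨ on): ∅.

none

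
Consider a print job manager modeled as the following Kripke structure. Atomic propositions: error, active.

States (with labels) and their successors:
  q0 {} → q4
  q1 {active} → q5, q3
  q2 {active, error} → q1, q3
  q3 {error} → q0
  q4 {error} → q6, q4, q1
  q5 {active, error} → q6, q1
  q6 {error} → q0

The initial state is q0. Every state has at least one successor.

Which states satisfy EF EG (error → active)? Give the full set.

{q0, q1, q2, q3, q4, q5, q6}

States satisfying EG (error → active): {q1, q2, q5}.
States satisfying EF EG (error → active): {q0, q1, q2, q3, q4, q5, q6}.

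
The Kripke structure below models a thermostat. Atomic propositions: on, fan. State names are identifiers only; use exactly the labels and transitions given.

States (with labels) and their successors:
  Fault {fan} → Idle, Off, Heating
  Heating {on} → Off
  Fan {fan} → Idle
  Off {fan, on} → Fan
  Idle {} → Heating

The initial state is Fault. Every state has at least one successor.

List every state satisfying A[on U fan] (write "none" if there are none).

States satisfying on: {Heating, Off}.
States satisfying fan: {Fault, Fan, Off}.
States satisfying A[on U fan]: {Fault, Heating, Fan, Off}.

{Fault, Heating, Fan, Off}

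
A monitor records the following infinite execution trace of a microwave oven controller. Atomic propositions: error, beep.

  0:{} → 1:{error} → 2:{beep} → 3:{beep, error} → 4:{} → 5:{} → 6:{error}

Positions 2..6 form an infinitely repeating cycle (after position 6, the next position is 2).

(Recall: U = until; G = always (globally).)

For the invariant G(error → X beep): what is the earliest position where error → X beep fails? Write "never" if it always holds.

3

Check error → X beep at each position in order: 0 ✓, 1 ✓, 2 ✓.
At position 3 the labels are {beep, error} and the next position 4 has {}, so error → X beep is false there. This is the first violation.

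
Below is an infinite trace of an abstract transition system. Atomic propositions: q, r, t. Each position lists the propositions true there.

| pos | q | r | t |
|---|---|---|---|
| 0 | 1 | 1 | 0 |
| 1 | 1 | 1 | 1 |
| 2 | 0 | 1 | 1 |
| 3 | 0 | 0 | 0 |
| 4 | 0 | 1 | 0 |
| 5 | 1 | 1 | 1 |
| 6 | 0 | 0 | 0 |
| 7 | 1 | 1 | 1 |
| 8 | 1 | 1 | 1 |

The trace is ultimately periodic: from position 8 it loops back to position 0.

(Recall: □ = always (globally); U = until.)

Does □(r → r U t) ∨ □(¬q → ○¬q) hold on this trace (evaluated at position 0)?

r → r U t holds at every position 0..8, and those are all positions ever visited, so □(r → r U t) holds.
Positions where r holds: 0, 1, 2, 4, 5, 7, 8.
Check r U t at each: 0→ok, 1→ok, 2→ok, 4→ok, 5→ok, 7→ok, 8→ok.
¬q → ○¬q must hold at every position from 0 onward. It fails at position 4, so □(¬q → ○¬q) is false.
Positions where ¬q holds: 2, 3, 4, 6.
Check ○¬q at each: 2→ok, 3→ok, 4→fails, 6→fails.
At position 0: □(r → r U t) is true; □(¬q → ○¬q) is false; so □(r → r U t) ∨ □(¬q → ○¬q) is true.

Yes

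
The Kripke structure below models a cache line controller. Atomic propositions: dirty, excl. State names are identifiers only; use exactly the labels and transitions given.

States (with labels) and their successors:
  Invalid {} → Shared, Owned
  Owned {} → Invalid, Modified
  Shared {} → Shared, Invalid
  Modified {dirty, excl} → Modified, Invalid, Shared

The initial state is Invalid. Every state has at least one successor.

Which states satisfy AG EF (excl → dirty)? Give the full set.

States satisfying EF (excl → dirty): {Invalid, Owned, Shared, Modified}.
States satisfying AG EF (excl → dirty): {Invalid, Owned, Shared, Modified}.

{Invalid, Owned, Shared, Modified}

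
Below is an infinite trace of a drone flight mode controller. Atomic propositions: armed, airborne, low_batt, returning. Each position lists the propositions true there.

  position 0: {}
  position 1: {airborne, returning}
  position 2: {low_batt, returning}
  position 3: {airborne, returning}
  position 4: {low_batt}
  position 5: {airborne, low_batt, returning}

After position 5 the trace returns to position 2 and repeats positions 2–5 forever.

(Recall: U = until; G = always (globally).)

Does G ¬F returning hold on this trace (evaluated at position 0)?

¬F returning must hold at every position from 0 onward. It fails at position 0, so G ¬F returning is false.

Does not hold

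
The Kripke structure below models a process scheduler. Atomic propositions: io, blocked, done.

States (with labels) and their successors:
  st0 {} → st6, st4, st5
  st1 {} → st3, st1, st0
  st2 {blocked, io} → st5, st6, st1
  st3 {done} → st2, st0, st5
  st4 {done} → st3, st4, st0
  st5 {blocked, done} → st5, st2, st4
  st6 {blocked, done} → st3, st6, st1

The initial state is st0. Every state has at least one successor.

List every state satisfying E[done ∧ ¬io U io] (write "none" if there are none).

States satisfying done ∧ ¬io: {st3, st4, st5, st6}.
States satisfying io: {st2}.
States satisfying E[done ∧ ¬io U io]: {st2, st3, st4, st5, st6}.

{st2, st3, st4, st5, st6}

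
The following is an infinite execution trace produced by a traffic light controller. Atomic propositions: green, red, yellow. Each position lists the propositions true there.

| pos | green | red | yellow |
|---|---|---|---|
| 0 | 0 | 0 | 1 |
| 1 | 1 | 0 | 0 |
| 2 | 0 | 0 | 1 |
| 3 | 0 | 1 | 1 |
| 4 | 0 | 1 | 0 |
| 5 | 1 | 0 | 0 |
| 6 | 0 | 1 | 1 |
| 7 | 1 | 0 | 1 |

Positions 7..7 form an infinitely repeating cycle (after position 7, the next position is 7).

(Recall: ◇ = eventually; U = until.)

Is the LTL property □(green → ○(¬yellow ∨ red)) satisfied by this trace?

green → ○(¬yellow ∨ red) must hold at every position from 0 onward. It fails at position 1, so □(green → ○(¬yellow ∨ red)) is false.
Positions where green holds: 1, 5, 7.
Check ○(¬yellow ∨ red) at each: 1→fails, 5→ok, 7→fails.

Does not hold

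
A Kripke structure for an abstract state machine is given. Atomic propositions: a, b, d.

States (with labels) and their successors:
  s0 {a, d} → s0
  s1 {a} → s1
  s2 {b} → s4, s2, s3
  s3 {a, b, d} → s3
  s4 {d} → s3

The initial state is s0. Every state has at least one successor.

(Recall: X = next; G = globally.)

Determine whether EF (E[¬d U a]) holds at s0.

Yes

States satisfying E[¬d U a]: {s0, s1, s2, s3}.
States satisfying EF (E[¬d U a]): {s0, s1, s2, s3, s4}.
Some path from s0 reaches a state where E[¬d U a] holds.
s0 ∈ Sat(EF (E[¬d U a])).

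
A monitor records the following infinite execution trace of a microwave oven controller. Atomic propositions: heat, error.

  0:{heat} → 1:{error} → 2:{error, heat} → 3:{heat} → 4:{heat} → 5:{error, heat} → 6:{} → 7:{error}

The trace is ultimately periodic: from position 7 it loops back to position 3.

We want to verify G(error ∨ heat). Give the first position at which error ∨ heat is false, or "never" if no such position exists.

Check error ∨ heat at each position in order: 0 ✓, 1 ✓, 2 ✓, 3 ✓, 4 ✓, 5 ✓.
At position 6 the labels are {}, so error ∨ heat is false there. This is the first violation.

6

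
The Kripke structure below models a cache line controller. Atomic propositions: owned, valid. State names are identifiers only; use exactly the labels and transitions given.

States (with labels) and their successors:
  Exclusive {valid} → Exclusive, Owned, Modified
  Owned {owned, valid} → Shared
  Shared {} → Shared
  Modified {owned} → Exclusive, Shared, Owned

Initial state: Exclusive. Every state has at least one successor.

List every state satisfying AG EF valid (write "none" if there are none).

States satisfying EF valid: {Exclusive, Owned, Modified}.
States satisfying AG EF valid: ∅.

none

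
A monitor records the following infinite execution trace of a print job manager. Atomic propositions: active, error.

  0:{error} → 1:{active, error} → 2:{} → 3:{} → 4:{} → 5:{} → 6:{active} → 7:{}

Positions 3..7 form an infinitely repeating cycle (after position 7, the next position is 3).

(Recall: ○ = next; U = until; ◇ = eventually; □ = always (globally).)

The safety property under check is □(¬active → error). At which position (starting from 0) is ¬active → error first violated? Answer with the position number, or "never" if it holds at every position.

Check ¬active → error at each position in order: 0 ✓, 1 ✓.
At position 2 the labels are {}, so ¬active → error is false there. This is the first violation.

2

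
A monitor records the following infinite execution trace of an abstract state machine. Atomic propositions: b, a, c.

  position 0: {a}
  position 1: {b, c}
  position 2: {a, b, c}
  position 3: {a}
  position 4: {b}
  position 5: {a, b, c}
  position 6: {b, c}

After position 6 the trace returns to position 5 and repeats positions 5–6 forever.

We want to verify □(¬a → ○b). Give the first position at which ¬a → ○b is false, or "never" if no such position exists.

¬a → ○b holds at every position 0..6, and those are all the positions the trace ever visits, so the invariant □(¬a → ○b) is never violated.

never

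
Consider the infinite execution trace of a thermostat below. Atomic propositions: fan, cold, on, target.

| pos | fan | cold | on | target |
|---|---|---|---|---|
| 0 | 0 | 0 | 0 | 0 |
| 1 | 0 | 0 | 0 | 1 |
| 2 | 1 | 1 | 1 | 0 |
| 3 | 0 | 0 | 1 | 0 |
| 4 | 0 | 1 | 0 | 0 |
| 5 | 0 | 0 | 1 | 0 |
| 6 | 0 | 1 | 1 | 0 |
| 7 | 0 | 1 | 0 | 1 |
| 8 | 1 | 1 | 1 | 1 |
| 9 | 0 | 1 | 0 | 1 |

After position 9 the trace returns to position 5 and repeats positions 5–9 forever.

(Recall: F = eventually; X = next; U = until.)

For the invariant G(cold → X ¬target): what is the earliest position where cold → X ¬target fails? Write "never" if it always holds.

Check cold → X ¬target at each position in order: 0 ✓, 1 ✓, 2 ✓, 3 ✓, 4 ✓, 5 ✓.
At position 6 the labels are {cold, on} and the next position 7 has {cold, target}, so cold → X ¬target is false there. This is the first violation.

6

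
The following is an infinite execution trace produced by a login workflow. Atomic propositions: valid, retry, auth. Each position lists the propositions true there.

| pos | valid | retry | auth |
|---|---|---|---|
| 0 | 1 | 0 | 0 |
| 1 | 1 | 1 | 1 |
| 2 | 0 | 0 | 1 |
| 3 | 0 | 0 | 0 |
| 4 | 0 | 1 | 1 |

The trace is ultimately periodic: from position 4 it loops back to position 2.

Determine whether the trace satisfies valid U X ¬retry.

Walking from position 0: X ¬retry first holds at position 1, and valid holds at every earlier position along the way, so valid U X ¬retry holds.

Yes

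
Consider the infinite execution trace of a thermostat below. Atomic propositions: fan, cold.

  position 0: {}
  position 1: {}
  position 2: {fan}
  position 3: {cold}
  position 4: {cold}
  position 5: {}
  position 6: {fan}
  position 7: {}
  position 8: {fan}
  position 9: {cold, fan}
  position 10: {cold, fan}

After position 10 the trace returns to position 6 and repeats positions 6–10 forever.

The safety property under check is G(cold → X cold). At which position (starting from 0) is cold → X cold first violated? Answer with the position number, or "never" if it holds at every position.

Check cold → X cold at each position in order: 0 ✓, 1 ✓, 2 ✓, 3 ✓.
At position 4 the labels are {cold} and the next position 5 has {}, so cold → X cold is false there. This is the first violation.

4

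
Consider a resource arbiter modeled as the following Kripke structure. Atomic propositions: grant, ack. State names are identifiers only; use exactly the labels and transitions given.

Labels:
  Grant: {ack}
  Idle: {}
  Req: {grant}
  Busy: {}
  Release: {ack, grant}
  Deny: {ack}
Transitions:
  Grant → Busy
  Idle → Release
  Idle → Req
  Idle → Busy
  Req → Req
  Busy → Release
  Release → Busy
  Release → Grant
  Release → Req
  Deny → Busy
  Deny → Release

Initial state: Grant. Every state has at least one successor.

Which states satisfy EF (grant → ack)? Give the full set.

{Grant, Idle, Busy, Release, Deny}

States satisfying grant → ack: {Grant, Idle, Busy, Release, Deny}.
States satisfying EF (grant → ack): {Grant, Idle, Busy, Release, Deny}.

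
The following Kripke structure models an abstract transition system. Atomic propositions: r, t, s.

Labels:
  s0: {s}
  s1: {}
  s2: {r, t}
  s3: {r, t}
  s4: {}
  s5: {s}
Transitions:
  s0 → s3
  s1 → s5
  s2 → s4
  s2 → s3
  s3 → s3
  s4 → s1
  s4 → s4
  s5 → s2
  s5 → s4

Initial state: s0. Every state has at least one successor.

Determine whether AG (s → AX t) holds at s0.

Yes

States satisfying s → AX t: {s0, s1, s2, s3, s4}.
States satisfying AG (s → AX t): {s0, s3}.
Every state reachable from s0 satisfies s → AX t.
s0 ∈ Sat(AG (s → AX t)).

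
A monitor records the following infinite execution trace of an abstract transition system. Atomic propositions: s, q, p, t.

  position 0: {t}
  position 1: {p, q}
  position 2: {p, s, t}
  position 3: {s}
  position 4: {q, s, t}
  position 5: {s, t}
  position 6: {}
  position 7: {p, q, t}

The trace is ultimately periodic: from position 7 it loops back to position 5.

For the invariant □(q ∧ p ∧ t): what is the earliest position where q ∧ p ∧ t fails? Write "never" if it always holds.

At position 0 the labels are {t}, so q ∧ p ∧ t is false there. This is the first violation.

0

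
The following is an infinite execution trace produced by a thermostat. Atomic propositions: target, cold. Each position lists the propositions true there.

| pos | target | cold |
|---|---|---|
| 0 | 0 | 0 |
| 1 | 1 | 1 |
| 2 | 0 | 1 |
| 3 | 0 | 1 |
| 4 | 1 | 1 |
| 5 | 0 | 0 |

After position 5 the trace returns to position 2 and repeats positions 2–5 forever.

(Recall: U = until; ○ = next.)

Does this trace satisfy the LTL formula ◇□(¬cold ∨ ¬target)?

□(¬cold ∨ ¬target) is false at every position 0..5, so it never becomes true and ◇□(¬cold ∨ ¬target) fails.

Violated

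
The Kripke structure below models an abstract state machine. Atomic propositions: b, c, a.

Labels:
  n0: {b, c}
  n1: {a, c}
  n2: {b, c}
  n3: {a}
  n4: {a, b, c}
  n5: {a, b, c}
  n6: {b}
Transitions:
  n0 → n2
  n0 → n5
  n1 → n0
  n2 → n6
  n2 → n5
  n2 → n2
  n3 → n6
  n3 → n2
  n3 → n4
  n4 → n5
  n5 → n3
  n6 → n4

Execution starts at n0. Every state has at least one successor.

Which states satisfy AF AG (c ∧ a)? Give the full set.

none

States satisfying AG (c ∧ a): ∅.
States satisfying AF AG (c ∧ a): ∅.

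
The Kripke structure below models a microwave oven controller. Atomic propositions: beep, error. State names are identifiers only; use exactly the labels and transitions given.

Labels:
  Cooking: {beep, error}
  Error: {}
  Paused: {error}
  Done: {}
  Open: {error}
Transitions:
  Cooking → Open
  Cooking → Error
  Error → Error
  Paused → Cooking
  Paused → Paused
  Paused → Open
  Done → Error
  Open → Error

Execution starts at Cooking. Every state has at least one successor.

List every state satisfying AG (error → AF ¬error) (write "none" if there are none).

{Cooking, Error, Done, Open}

States satisfying error → AF ¬error: {Cooking, Error, Done, Open}.
States satisfying AG (error → AF ¬error): {Cooking, Error, Done, Open}.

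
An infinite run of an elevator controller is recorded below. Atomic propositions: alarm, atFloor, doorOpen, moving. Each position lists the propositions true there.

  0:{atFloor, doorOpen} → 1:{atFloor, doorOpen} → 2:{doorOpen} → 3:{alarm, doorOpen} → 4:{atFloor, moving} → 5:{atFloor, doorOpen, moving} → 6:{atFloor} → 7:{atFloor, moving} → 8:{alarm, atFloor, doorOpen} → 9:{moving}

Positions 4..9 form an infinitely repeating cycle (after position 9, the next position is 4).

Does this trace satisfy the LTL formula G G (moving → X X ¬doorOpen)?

G (moving → X X ¬doorOpen) must hold at every position from 0 onward. It fails at position 0, so G G (moving → X X ¬doorOpen) is false.

No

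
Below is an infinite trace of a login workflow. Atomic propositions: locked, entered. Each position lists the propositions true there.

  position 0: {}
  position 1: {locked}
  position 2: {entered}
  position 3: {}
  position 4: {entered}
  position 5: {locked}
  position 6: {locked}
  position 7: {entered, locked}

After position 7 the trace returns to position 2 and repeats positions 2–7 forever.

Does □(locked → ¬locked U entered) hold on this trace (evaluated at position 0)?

Violated

locked → ¬locked U entered must hold at every position from 0 onward. It fails at position 1, so □(locked → ¬locked U entered) is false.
Positions where locked holds: 1, 5, 6, 7.
Check ¬locked U entered at each: 1→fails, 5→fails, 6→fails, 7→ok.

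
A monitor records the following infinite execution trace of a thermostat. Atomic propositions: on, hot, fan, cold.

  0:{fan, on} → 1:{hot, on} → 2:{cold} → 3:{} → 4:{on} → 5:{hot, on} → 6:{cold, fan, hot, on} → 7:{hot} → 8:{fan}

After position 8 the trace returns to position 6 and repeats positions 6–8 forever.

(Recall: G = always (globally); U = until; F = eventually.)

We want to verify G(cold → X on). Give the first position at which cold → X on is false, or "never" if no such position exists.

Check cold → X on at each position in order: 0 ✓, 1 ✓.
At position 2 the labels are {cold} and the next position 3 has {}, so cold → X on is false there. This is the first violation.

2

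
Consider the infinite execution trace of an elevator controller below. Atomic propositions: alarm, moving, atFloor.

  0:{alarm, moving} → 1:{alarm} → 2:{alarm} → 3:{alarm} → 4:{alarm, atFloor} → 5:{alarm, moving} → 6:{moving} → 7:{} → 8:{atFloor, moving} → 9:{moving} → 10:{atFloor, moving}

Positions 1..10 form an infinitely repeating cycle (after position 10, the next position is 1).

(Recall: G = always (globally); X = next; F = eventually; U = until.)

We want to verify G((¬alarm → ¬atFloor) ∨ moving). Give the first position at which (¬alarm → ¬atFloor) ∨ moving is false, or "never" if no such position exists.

never

(¬alarm → ¬atFloor) ∨ moving holds at every position 0..10, and those are all the positions the trace ever visits, so the invariant G((¬alarm → ¬atFloor) ∨ moving) is never violated.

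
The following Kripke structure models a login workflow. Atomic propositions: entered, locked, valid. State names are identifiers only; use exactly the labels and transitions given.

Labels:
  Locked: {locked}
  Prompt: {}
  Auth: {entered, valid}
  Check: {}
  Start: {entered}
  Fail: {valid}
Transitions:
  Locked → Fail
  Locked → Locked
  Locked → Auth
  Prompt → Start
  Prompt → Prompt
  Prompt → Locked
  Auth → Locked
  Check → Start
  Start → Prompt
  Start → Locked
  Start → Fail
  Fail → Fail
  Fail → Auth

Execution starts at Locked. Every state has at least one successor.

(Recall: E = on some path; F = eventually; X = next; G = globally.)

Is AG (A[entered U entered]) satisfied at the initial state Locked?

Does not hold

States satisfying A[entered U entered]: {Auth, Start}.
States satisfying AG (A[entered U entered]): ∅.
Fail is reachable from Locked and violates A[entered U entered], so AG fails at Locked.
Locked ∉ Sat(AG (A[entered U entered])).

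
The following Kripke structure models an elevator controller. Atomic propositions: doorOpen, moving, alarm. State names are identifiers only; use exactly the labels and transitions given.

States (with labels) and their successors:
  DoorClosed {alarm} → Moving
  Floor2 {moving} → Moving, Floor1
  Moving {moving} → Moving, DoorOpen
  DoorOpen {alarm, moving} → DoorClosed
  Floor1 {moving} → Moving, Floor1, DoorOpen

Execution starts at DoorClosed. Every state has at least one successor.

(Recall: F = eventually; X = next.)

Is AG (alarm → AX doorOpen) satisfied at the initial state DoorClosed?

No

States satisfying alarm → AX doorOpen: {Floor2, Moving, Floor1}.
States satisfying AG (alarm → AX doorOpen): ∅.
DoorClosed is reachable from DoorClosed and violates alarm → AX doorOpen, so AG fails at DoorClosed.
DoorClosed ∉ Sat(AG (alarm → AX doorOpen)).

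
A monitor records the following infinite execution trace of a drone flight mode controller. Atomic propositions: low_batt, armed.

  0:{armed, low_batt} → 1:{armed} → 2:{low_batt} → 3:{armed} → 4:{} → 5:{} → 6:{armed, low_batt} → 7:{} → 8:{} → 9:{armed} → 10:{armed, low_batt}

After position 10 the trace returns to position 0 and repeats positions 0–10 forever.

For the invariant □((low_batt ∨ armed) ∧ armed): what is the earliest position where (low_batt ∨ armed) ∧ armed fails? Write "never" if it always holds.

2

Check (low_batt ∨ armed) ∧ armed at each position in order: 0 ✓, 1 ✓.
At position 2 the labels are {low_batt}, so (low_batt ∨ armed) ∧ armed is false there. This is the first violation.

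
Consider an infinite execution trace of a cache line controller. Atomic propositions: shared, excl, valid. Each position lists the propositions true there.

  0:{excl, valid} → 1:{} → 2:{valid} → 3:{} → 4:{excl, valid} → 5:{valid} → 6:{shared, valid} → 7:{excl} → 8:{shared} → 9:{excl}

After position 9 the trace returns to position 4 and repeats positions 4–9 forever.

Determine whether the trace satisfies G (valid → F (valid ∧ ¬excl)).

Holds

valid → F (valid ∧ ¬excl) holds at every position 0..9, and those are all positions ever visited, so G (valid → F (valid ∧ ¬excl)) holds.
Positions where valid holds: 0, 2, 4, 5, 6.
Check F (valid ∧ ¬excl) at each: 0→ok, 2→ok, 4→ok, 5→ok, 6→ok.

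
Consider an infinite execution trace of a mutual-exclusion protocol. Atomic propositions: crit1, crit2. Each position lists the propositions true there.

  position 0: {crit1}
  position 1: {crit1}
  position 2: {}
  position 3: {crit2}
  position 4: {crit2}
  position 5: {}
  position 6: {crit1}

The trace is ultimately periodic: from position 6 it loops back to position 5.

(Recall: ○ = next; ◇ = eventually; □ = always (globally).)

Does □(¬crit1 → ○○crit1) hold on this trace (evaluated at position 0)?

Does not hold

¬crit1 → ○○crit1 must hold at every position from 0 onward. It fails at position 2, so □(¬crit1 → ○○crit1) is false.
Positions where ¬crit1 holds: 2, 3, 4, 5.
Check ○○crit1 at each: 2→fails, 3→fails, 4→ok, 5→fails.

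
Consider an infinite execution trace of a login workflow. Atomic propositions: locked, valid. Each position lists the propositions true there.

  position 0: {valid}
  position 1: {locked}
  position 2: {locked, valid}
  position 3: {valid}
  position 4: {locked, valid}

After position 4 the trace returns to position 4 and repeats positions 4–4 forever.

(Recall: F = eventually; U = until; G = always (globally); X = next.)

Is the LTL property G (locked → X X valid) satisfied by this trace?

Holds

locked → X X valid holds at every position 0..4, and those are all positions ever visited, so G (locked → X X valid) holds.
Positions where locked holds: 1, 2, 4.
Check X X valid at each: 1→ok, 2→ok, 4→ok.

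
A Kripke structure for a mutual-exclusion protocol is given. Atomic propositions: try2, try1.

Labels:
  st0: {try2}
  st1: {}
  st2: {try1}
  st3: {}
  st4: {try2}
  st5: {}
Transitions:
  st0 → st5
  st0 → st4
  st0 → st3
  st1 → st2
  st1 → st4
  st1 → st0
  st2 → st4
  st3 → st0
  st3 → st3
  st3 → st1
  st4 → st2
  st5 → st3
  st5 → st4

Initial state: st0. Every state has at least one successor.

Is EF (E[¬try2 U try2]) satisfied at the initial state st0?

Holds

States satisfying E[¬try2 U try2]: {st0, st1, st2, st3, st4, st5}.
States satisfying EF (E[¬try2 U try2]): {st0, st1, st2, st3, st4, st5}.
Some path from st0 reaches a state where E[¬try2 U try2] holds.
st0 ∈ Sat(EF (E[¬try2 U try2])).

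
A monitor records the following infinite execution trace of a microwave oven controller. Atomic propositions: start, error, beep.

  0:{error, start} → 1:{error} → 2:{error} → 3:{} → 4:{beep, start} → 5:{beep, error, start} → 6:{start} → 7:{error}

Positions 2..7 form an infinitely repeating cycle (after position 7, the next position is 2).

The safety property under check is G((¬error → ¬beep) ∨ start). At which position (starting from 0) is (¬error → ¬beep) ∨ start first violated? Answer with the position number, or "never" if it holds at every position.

never

(¬error → ¬beep) ∨ start holds at every position 0..7, and those are all the positions the trace ever visits, so the invariant G((¬error → ¬beep) ∨ start) is never violated.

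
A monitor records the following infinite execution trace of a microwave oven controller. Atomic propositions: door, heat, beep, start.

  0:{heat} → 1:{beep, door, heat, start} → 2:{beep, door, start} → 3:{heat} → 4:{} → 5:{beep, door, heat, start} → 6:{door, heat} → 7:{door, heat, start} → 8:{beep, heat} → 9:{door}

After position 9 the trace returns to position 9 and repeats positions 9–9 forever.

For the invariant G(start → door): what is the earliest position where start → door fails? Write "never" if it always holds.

start → door holds at every position 0..9, and those are all the positions the trace ever visits, so the invariant G(start → door) is never violated.

never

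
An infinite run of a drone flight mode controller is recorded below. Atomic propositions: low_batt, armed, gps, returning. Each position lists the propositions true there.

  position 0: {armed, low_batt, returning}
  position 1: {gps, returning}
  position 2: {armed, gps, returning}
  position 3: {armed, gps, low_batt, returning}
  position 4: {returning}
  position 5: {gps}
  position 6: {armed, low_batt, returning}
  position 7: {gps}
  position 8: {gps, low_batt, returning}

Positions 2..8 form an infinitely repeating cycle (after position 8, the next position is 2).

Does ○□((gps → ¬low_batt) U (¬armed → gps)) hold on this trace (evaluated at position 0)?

The position after 0 is 1; □((gps → ¬low_batt) U (¬armed → gps)) is true there.

Holds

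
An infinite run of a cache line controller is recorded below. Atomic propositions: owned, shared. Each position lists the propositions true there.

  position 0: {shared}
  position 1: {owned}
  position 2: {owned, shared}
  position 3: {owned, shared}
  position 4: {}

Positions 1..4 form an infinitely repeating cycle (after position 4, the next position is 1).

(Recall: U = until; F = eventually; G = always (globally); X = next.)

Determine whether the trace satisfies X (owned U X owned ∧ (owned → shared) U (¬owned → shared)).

The position after 0 is 1; owned U X owned ∧ (owned → shared) U (¬owned → shared) is true there.

Satisfied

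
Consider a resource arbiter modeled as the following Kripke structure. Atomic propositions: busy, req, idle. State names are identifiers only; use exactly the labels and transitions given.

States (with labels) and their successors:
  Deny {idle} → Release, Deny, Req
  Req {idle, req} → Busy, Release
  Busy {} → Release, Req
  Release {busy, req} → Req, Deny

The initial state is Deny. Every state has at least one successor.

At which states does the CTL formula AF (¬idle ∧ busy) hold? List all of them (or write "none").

{Release}

States satisfying ¬idle ∧ busy: {Release}.
States satisfying AF (¬idle ∧ busy): {Release}.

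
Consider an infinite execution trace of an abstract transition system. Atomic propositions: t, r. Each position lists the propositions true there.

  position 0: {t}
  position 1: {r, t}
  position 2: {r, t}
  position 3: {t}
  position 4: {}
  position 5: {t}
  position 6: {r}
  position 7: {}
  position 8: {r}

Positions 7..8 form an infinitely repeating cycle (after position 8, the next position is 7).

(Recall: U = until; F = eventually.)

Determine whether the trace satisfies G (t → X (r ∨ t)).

Violated

t → X (r ∨ t) must hold at every position from 0 onward. It fails at position 3, so G (t → X (r ∨ t)) is false.
Positions where t holds: 0, 1, 2, 3, 5.
Check X (r ∨ t) at each: 0→ok, 1→ok, 2→ok, 3→fails, 5→ok.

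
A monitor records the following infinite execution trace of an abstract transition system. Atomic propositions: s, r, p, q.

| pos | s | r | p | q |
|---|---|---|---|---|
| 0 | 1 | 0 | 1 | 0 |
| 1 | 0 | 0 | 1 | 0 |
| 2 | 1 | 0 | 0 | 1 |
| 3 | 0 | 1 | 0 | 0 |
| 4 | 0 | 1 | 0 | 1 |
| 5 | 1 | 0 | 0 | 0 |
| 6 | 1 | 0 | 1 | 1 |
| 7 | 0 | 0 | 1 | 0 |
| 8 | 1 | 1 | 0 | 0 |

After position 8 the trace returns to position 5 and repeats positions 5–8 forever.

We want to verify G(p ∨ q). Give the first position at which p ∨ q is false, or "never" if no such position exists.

Check p ∨ q at each position in order: 0 ✓, 1 ✓, 2 ✓.
At position 3 the labels are {r}, so p ∨ q is false there. This is the first violation.

3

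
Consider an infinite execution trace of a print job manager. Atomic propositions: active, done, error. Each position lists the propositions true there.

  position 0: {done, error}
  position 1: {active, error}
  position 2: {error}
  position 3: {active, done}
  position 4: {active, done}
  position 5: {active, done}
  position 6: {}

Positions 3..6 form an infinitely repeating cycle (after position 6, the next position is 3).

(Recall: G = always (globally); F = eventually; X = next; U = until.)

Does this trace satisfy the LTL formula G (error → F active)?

error → F active holds at every position 0..6, and those are all positions ever visited, so G (error → F active) holds.
Positions where error holds: 0, 1, 2.
Check F active at each: 0→ok, 1→ok, 2→ok.

Yes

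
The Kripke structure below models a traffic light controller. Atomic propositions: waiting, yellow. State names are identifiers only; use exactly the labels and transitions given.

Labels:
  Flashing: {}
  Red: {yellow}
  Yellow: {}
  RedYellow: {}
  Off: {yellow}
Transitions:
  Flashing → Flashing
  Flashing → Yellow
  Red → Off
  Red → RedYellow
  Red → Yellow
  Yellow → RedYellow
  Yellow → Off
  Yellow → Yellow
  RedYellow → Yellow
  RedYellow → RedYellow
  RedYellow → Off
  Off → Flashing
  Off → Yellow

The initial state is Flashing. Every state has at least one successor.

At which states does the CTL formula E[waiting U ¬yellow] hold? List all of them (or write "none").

States satisfying waiting: ∅.
States satisfying ¬yellow: {Flashing, Yellow, RedYellow}.
States satisfying E[waiting U ¬yellow]: {Flashing, Yellow, RedYellow}.

{Flashing, Yellow, RedYellow}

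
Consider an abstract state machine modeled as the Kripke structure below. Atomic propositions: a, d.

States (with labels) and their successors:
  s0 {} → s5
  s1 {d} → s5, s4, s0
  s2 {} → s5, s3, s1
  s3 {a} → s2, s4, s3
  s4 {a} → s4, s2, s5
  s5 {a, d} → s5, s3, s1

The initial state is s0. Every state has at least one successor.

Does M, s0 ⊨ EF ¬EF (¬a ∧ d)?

Does not hold

States satisfying ¬EF (¬a ∧ d): ∅.
States satisfying EF ¬EF (¬a ∧ d): ∅.
No suitable path/successor from s0 witnesses the formula.
s0 ∉ Sat(EF ¬EF (¬a ∧ d)).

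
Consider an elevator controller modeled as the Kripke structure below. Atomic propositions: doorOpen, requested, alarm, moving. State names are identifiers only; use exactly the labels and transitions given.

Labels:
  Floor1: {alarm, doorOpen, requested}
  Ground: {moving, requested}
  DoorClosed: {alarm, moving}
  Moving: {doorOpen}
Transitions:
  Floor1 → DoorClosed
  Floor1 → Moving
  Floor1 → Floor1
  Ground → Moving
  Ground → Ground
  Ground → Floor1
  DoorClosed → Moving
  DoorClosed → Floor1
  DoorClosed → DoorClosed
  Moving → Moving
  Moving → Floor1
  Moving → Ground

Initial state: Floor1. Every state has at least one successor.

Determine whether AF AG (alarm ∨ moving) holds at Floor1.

Does not hold

States satisfying AG (alarm ∨ moving): ∅.
States satisfying AF AG (alarm ∨ moving): ∅.
There is a path from Floor1 along which AG (alarm ∨ moving) never holds.
Floor1 ∉ Sat(AF AG (alarm ∨ moving)).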